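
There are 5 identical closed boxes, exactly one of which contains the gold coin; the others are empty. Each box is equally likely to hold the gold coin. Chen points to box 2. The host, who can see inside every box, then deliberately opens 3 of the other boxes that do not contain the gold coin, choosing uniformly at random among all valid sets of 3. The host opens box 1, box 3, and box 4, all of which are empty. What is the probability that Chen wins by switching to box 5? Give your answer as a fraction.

4/5

Apply Bayes' rule, conditioning on where the gold coin actually is.
If it is in any of boxes 1, 3, and 4 (prior 1/5 each): that box was opened and seen not to hold the prize — ruled out; weight (1/5)·0 = 0 each.
If it is in box 2 (prior 1/5): the host has 4 equally likely choices, so probability 1/4; weight (1/5)·(1/4) = 1/20.
If it is in box 5 (prior 1/5): the host has no choice, probability 1; weight (1/5)·1 = 1/5.
The weights sum to 1/4.
So P(the gold coin in box 5 | the host opened box 1, box 3, and box 4) = (1/5) / (1/4) = 4/5.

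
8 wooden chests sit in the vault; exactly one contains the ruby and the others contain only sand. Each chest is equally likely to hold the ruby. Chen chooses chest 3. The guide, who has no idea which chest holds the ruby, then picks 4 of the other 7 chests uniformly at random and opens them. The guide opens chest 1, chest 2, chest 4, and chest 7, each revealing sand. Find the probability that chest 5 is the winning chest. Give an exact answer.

1/4

Consider each possible location of the ruby in turn.
If it is in any of chests 1, 2, 4, and 7 (prior 1/8 each): that chest was opened and seen not to hold the prize — ruled out; weight (1/8)·0 = 0 each.
If it is in any of chests 3, 5, 6, and 8 (prior 1/8 each): the guide picks exactly this set with probability 1/35 regardless, and none is the prize; weight (1/8)·(1/35) = 1/280 each.
The weights sum to 1/70.
So P(the ruby in chest 5 | the guide opened chest 1, chest 2, chest 4, and chest 7) = (1/280) / (1/70) = 1/4.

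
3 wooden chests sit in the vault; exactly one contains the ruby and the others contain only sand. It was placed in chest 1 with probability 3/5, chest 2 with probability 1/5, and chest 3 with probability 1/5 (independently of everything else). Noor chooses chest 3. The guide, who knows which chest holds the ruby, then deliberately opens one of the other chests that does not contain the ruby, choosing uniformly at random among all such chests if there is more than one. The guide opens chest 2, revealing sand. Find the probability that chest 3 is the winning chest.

Apply Bayes' rule, conditioning on where the ruby actually is.
If it is in chest 1 (prior 3/5): the guide has no choice, probability 1; weight (3/5)·1 = 3/5.
If it is in chest 2 (prior 1/5): the guide opened chest 2, so this case is ruled out; weight (1/5)·0 = 0.
If it is in chest 3 (prior 1/5): the guide has 2 equally likely choices, so probability 1/2; weight (1/5)·(1/2) = 1/10.
The weights sum to 7/10.
So P(the ruby in chest 3 | the guide opened chest 2) = (1/10) / (7/10) = 1/7.

1/7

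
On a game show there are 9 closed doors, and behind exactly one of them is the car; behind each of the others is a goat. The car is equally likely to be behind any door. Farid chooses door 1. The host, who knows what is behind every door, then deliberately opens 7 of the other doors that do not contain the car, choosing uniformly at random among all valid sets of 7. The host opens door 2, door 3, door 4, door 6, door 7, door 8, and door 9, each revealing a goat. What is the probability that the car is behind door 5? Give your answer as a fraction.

8/9

Condition on the true location of the car.
If it is behind door 1 (prior 1/9): the host has 8 equally likely choices, so probability 1/8; weight (1/9)·(1/8) = 1/72.
If it is behind any of doors 2, 3, 4, 6, 7, 8, and 9 (prior 1/9 each): that door was opened and seen not to hold the prize — ruled out; weight (1/9)·0 = 0 each.
If it is behind door 5 (prior 1/9): the host has no choice, probability 1; weight (1/9)·1 = 1/9.
The weights sum to 1/8.
So P(the car behind door 5 | the host opened door 2, door 3, door 4, door 6, door 7, door 8, and door 9) = (1/9) / (1/8) = 8/9.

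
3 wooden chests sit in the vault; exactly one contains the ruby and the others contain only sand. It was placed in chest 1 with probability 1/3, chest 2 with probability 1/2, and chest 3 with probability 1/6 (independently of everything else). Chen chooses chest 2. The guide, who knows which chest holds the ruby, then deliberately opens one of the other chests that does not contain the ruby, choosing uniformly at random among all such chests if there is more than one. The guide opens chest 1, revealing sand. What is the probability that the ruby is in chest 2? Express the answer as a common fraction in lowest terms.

Apply Bayes' rule, conditioning on where the ruby actually is.
If it is in chest 1 (prior 1/3): the guide opened chest 1, so this case is ruled out; weight (1/3)·0 = 0.
If it is in chest 2 (prior 1/2): the guide has 2 equally likely choices, so probability 1/2; weight (1/2)·(1/2) = 1/4.
If it is in chest 3 (prior 1/6): the guide has no choice, probability 1; weight (1/6)·1 = 1/6.
The weights sum to 5/12.
So P(the ruby in chest 2 | the guide opened chest 1) = (1/4) / (5/12) = 3/5.

3/5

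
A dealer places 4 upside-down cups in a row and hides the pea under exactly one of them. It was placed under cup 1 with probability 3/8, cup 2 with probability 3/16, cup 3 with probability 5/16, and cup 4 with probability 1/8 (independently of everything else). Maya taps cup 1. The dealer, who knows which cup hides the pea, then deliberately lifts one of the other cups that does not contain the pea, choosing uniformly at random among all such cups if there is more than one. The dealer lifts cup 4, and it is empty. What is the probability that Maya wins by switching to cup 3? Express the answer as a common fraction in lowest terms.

5/12

Apply Bayes' rule, conditioning on where the pea actually is.
If it is under cup 1 (prior 3/8): the dealer has 3 equally likely choices, so probability 1/3; weight (3/8)·(1/3) = 1/8.
If it is under cup 2 (prior 3/16): the dealer has 2 equally likely choices, so probability 1/2; weight (3/16)·(1/2) = 3/32.
If it is under cup 3 (prior 5/16): the dealer has 2 equally likely choices, so probability 1/2; weight (5/16)·(1/2) = 5/32.
If it is under cup 4 (prior 1/8): the dealer opened cup 4, so this case is ruled out; weight (1/8)·0 = 0.
The weights sum to 3/8.
So P(the pea under cup 3 | the dealer opened cup 4) = (5/32) / (3/8) = 5/12.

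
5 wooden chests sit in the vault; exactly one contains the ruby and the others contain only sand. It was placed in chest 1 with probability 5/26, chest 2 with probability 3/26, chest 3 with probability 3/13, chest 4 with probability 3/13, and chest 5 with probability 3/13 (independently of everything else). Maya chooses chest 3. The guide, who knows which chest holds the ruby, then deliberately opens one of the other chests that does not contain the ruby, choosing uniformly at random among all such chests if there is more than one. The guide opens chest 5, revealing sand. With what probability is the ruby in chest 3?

Consider each possible location of the ruby in turn.
If it is in chest 1 (prior 5/26): the guide has 3 equally likely choices, so probability 1/3; weight (5/26)·(1/3) = 5/78.
If it is in chest 2 (prior 3/26): the guide has 3 equally likely choices, so probability 1/3; weight (3/26)·(1/3) = 1/26.
If it is in chest 3 (prior 3/13): the guide has 4 equally likely choices, so probability 1/4; weight (3/13)·(1/4) = 3/52.
If it is in chest 4 (prior 3/13): the guide has 3 equally likely choices, so probability 1/3; weight (3/13)·(1/3) = 1/13.
If it is in chest 5 (prior 3/13): the guide opened chest 5, so this case is ruled out; weight (3/13)·0 = 0.
The weights sum to 37/156.
So P(the ruby in chest 3 | the guide opened chest 5) = (3/52) / (37/156) = 9/37.

9/37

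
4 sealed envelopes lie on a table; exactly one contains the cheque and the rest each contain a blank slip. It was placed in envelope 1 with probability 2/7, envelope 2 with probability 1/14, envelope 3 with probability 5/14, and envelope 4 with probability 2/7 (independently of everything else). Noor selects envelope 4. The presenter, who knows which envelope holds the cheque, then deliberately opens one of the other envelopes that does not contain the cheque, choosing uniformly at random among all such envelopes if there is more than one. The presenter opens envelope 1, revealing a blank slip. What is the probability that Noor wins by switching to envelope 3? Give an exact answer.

Consider each possible location of the cheque in turn.
If it is in envelope 1 (prior 2/7): the presenter opened envelope 1, so this case is ruled out; weight (2/7)·0 = 0.
If it is in envelope 2 (prior 1/14): the presenter has 2 equally likely choices, so probability 1/2; weight (1/14)·(1/2) = 1/28.
If it is in envelope 3 (prior 5/14): the presenter has 2 equally likely choices, so probability 1/2; weight (5/14)·(1/2) = 5/28.
If it is in envelope 4 (prior 2/7): the presenter has 3 equally likely choices, so probability 1/3; weight (2/7)·(1/3) = 2/21.
The weights sum to 13/42.
So P(the cheque in envelope 3 | the presenter opened envelope 1) = (5/28) / (13/42) = 15/26.

15/26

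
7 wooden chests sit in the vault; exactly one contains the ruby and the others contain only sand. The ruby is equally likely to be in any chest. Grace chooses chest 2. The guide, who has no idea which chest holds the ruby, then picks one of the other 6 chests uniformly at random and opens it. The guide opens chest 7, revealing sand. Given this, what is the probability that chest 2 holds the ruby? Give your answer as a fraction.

Consider each possible location of the ruby in turn.
If it is in any of chests 1, 2, 3, 4, 5, and 6 (prior 1/7 each): the guide picks chest 7 with probability 1/6 regardless, and it is not the prize; weight (1/7)·(1/6) = 1/42 each.
If it is in chest 7 (prior 1/7): the guide opened chest 7, so this case is ruled out; weight (1/7)·0 = 0.
The weights sum to 1/7.
So P(the ruby in chest 2 | the guide opened chest 7) = (1/42) / (1/7) = 1/6.

1/6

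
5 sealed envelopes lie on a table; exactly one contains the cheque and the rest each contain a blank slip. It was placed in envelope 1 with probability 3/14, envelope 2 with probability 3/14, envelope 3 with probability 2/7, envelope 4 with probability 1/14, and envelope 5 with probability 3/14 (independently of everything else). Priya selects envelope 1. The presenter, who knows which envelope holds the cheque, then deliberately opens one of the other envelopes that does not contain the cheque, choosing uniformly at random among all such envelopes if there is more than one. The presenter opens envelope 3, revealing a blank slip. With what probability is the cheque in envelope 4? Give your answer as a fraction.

4/37

Condition on the true location of the cheque.
If it is in envelope 1 (prior 3/14): the presenter has 4 equally likely choices, so probability 1/4; weight (3/14)·(1/4) = 3/56.
If it is in either of envelopes 2 and 5 (prior 3/14 each): the presenter has 3 equally likely choices, so probability 1/3; weight (3/14)·(1/3) = 1/14 each.
If it is in envelope 3 (prior 2/7): the presenter opened envelope 3, so this case is ruled out; weight (2/7)·0 = 0.
If it is in envelope 4 (prior 1/14): the presenter has 3 equally likely choices, so probability 1/3; weight (1/14)·(1/3) = 1/42.
The weights sum to 37/168.
So P(the cheque in envelope 4 | the presenter opened envelope 3) = (1/42) / (37/168) = 4/37.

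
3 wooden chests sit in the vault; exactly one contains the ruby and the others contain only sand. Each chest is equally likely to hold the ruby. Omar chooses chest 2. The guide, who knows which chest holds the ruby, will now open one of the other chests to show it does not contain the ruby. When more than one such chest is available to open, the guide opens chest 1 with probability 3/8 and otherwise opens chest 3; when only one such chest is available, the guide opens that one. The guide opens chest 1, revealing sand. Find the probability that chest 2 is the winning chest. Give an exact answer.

Apply Bayes' rule, conditioning on where the ruby actually is.
If it is in chest 1 (prior 1/3): the guide opened chest 1, so this case is ruled out; weight (1/3)·0 = 0.
If it is in chest 2 (prior 1/3): chest 1 is available, opened with probability 3/8; weight (1/3)·(3/8) = 1/8.
If it is in chest 3 (prior 1/3): only chest 1 is available, probability 1; weight (1/3)·1 = 1/3.
The weights sum to 11/24.
So P(the ruby in chest 2 | the guide opened chest 1) = (1/8) / (11/24) = 3/11.

3/11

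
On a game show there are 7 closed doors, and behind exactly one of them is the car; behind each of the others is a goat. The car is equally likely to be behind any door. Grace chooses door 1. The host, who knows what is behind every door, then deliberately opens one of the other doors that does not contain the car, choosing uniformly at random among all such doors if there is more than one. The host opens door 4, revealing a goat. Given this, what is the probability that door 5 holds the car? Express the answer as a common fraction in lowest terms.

Condition on the true location of the car.
If it is behind door 1 (prior 1/7): the host has 6 equally likely choices, so probability 1/6; weight (1/7)·(1/6) = 1/42.
If it is behind any of doors 2, 3, 5, 6, and 7 (prior 1/7 each): the host has 5 equally likely choices, so probability 1/5; weight (1/7)·(1/5) = 1/35 each.
If it is behind door 4 (prior 1/7): the host opened door 4, so this case is ruled out; weight (1/7)·0 = 0.
The weights sum to 1/6.
So P(the car behind door 5 | the host opened door 4) = (1/35) / (1/6) = 6/35.

6/35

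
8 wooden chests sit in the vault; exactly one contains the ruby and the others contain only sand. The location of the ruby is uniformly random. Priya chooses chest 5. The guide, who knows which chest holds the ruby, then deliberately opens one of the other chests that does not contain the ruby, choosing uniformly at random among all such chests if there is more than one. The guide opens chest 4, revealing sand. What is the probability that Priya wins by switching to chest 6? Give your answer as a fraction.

7/48

Condition on the true location of the ruby.
If it is in any of chests 1, 2, 3, 6, 7, and 8 (prior 1/8 each): the guide has 6 equally likely choices, so probability 1/6; weight (1/8)·(1/6) = 1/48 each.
If it is in chest 4 (prior 1/8): the guide opened chest 4, so this case is ruled out; weight (1/8)·0 = 0.
If it is in chest 5 (prior 1/8): the guide has 7 equally likely choices, so probability 1/7; weight (1/8)·(1/7) = 1/56.
The weights sum to 1/7.
So P(the ruby in chest 6 | the guide opened chest 4) = (1/48) / (1/7) = 7/48.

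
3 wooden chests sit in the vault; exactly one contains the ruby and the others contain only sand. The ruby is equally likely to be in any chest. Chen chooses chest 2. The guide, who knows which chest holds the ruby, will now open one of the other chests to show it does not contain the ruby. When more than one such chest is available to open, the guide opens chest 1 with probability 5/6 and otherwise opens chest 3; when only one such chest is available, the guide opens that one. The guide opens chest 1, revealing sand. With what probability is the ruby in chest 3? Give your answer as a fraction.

6/11

Consider each possible location of the ruby in turn.
If it is in chest 1 (prior 1/3): the guide opened chest 1, so this case is ruled out; weight (1/3)·0 = 0.
If it is in chest 2 (prior 1/3): chest 1 is available, opened with probability 5/6; weight (1/3)·(5/6) = 5/18.
If it is in chest 3 (prior 1/3): only chest 1 is available, probability 1; weight (1/3)·1 = 1/3.
The weights sum to 11/18.
So P(the ruby in chest 3 | the guide opened chest 1) = (1/3) / (11/18) = 6/11.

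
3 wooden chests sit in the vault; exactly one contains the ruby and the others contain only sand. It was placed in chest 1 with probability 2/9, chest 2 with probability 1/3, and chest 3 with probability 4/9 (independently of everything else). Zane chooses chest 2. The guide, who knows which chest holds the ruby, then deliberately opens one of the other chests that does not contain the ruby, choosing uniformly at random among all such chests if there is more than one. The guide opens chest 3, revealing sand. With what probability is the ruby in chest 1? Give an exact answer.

4/7

Condition on the true location of the ruby.
If it is in chest 1 (prior 2/9): the guide has no choice, probability 1; weight (2/9)·1 = 2/9.
If it is in chest 2 (prior 1/3): the guide has 2 equally likely choices, so probability 1/2; weight (1/3)·(1/2) = 1/6.
If it is in chest 3 (prior 4/9): the guide opened chest 3, so this case is ruled out; weight (4/9)·0 = 0.
The weights sum to 7/18.
So P(the ruby in chest 1 | the guide opened chest 3) = (2/9) / (7/18) = 4/7.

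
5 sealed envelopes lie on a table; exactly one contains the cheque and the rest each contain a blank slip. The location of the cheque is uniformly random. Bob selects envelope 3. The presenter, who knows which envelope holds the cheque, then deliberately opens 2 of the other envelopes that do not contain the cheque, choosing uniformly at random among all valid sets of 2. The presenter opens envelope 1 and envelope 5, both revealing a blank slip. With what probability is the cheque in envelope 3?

Condition on the true location of the cheque.
If it is in either of envelopes 1 and 5 (prior 1/5 each): that envelope was opened and seen not to hold the prize — ruled out; weight (1/5)·0 = 0 each.
If it is in either of envelopes 2 and 4 (prior 1/5 each): the presenter has 3 equally likely choices, so probability 1/3; weight (1/5)·(1/3) = 1/15 each.
If it is in envelope 3 (prior 1/5): the presenter has 6 equally likely choices, so probability 1/6; weight (1/5)·(1/6) = 1/30.
The weights sum to 1/6.
So P(the cheque in envelope 3 | the presenter opened envelope 1 and envelope 5) = (1/30) / (1/6) = 1/5.

1/5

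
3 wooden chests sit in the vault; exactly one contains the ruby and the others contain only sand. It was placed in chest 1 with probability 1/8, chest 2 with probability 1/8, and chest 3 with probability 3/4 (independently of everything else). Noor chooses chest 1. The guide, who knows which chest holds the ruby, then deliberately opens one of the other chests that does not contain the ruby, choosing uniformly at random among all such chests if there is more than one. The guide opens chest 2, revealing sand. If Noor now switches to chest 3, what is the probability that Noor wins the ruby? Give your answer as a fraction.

Condition on the true location of the ruby.
If it is in chest 1 (prior 1/8): the guide has 2 equally likely choices, so probability 1/2; weight (1/8)·(1/2) = 1/16.
If it is in chest 2 (prior 1/8): the guide opened chest 2, so this case is ruled out; weight (1/8)·0 = 0.
If it is in chest 3 (prior 3/4): the guide has no choice, probability 1; weight (3/4)·1 = 3/4.
The weights sum to 13/16.
So P(the ruby in chest 3 | the guide opened chest 2) = (3/4) / (13/16) = 12/13.

12/13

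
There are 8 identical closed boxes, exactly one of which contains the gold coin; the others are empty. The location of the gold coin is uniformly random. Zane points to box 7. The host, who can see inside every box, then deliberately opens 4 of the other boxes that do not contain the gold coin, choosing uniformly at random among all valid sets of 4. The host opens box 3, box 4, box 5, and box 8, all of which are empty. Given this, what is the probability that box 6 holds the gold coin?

Apply Bayes' rule, conditioning on where the gold coin actually is.
If it is in any of boxes 1, 2, and 6 (prior 1/8 each): the host has 15 equally likely choices, so probability 1/15; weight (1/8)·(1/15) = 1/120 each.
If it is in any of boxes 3, 4, 5, and 8 (prior 1/8 each): that box was opened and seen not to hold the prize — ruled out; weight (1/8)·0 = 0 each.
If it is in box 7 (prior 1/8): the host has 35 equally likely choices, so probability 1/35; weight (1/8)·(1/35) = 1/280.
The weights sum to 1/35.
So P(the gold coin in box 6 | the host opened box 3, box 4, box 5, and box 8) = (1/120) / (1/35) = 7/24.

7/24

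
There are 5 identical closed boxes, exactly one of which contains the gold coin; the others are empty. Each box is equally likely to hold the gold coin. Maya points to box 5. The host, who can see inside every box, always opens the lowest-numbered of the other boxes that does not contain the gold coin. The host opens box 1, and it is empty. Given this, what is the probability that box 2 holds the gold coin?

1/4

Condition on the true location of the gold coin.
If it is in box 1 (prior 1/5): the host opened box 1, so this case is ruled out; weight (1/5)·0 = 0.
If it is in any of boxes 2, 3, 4, and 5 (prior 1/5 each): box 1 is the lowest-numbered option available, probability 1; weight (1/5)·1 = 1/5 each.
The weights sum to 4/5.
So P(the gold coin in box 2 | the host opened box 1) = (1/5) / (4/5) = 1/4.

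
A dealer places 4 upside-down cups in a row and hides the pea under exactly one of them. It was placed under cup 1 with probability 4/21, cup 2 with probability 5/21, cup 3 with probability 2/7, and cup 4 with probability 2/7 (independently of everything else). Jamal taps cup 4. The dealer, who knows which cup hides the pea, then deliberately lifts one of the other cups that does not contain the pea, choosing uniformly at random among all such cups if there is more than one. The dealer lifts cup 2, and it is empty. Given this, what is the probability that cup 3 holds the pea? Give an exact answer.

3/7

Condition on the true location of the pea.
If it is under cup 1 (prior 4/21): the dealer has 2 equally likely choices, so probability 1/2; weight (4/21)·(1/2) = 2/21.
If it is under cup 2 (prior 5/21): the dealer opened cup 2, so this case is ruled out; weight (5/21)·0 = 0.
If it is under cup 3 (prior 2/7): the dealer has 2 equally likely choices, so probability 1/2; weight (2/7)·(1/2) = 1/7.
If it is under cup 4 (prior 2/7): the dealer has 3 equally likely choices, so probability 1/3; weight (2/7)·(1/3) = 2/21.
The weights sum to 1/3.
So P(the pea under cup 3 | the dealer opened cup 2) = (1/7) / (1/3) = 3/7.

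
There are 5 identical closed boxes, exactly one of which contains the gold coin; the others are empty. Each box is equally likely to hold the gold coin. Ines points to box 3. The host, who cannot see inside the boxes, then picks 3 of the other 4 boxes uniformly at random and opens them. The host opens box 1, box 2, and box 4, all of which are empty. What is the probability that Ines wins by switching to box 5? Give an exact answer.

Because the host chose which boxes to open without knowing where the gold coin is, the choice is independent of the prize location. Learning that none of the 3 opened boxes holds the gold coin simply rules out those 3 locations and leaves the remaining 2 boxes still equally likely by symmetry.
So P(the gold coin in box 5) = 1/2.

1/2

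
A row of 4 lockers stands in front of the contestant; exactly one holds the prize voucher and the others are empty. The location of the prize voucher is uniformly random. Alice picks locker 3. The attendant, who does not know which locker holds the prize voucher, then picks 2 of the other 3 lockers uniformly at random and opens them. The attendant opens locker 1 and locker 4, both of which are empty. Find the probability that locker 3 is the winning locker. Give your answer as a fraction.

1/2

Consider each possible location of the prize voucher in turn.
If it is in either of lockers 1 and 4 (prior 1/4 each): that locker was opened and seen not to hold the prize — ruled out; weight (1/4)·0 = 0 each.
If it is in either of lockers 2 and 3 (prior 1/4 each): the attendant picks exactly this set with probability 1/3 regardless, and none is the prize; weight (1/4)·(1/3) = 1/12 each.
The weights sum to 1/6.
So P(the prize voucher in locker 3 | the attendant opened locker 1 and locker 4) = (1/12) / (1/6) = 1/2.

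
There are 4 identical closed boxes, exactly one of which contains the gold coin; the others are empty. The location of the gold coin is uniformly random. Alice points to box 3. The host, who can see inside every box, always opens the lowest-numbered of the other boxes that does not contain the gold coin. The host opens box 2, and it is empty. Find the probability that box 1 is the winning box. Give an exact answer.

1

Condition on the true location of the gold coin.
If it is in box 1 (prior 1/4): box 2 is the lowest-numbered option available, probability 1; weight (1/4)·1 = 1/4.
If it is in box 2 (prior 1/4): the host opened box 2, so this case is ruled out; weight (1/4)·0 = 0.
If it is in either of boxes 3 and 4 (prior 1/4 each): the host would have opened box 1 instead, probability 0; weight (1/4)·0 = 0 each.
The weights sum to 1/4.
So P(the gold coin in box 1 | the host opened box 2) = (1/4) / (1/4) = 1.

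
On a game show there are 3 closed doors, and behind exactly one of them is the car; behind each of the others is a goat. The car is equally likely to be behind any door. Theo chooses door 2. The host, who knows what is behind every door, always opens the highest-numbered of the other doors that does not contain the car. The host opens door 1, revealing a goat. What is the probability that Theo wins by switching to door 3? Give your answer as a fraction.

1

Consider each possible location of the car in turn.
If it is behind door 1 (prior 1/3): the host opened door 1, so this case is ruled out; weight (1/3)·0 = 0.
If it is behind door 2 (prior 1/3): the host would have opened door 3 instead, probability 0; weight (1/3)·0 = 0.
If it is behind door 3 (prior 1/3): door 1 is the highest-numbered option available, probability 1; weight (1/3)·1 = 1/3.
The weights sum to 1/3.
So P(the car behind door 3 | the host opened door 1) = (1/3) / (1/3) = 1.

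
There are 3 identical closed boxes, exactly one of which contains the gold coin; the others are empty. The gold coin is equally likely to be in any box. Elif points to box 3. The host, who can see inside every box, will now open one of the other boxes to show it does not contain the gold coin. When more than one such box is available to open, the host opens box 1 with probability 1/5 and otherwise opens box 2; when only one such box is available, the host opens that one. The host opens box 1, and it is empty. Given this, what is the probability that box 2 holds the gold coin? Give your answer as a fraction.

5/6

Condition on the true location of the gold coin.
If it is in box 1 (prior 1/3): the host opened box 1, so this case is ruled out; weight (1/3)·0 = 0.
If it is in box 2 (prior 1/3): only box 1 is available, probability 1; weight (1/3)·1 = 1/3.
If it is in box 3 (prior 1/3): box 1 is available, opened with probability 1/5; weight (1/3)·(1/5) = 1/15.
The weights sum to 2/5.
So P(the gold coin in box 2 | the host opened box 1) = (1/3) / (2/5) = 5/6.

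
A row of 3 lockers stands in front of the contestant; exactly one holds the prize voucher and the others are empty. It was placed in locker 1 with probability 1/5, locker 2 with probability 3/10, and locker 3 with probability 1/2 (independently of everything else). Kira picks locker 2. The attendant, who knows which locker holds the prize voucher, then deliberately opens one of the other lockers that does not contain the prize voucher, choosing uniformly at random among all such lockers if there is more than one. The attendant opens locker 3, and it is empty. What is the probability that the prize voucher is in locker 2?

Consider each possible location of the prize voucher in turn.
If it is in locker 1 (prior 1/5): the attendant has no choice, probability 1; weight (1/5)·1 = 1/5.
If it is in locker 2 (prior 3/10): the attendant has 2 equally likely choices, so probability 1/2; weight (3/10)·(1/2) = 3/20.
If it is in locker 3 (prior 1/2): the attendant opened locker 3, so this case is ruled out; weight (1/2)·0 = 0.
The weights sum to 7/20.
So P(the prize voucher in locker 2 | the attendant opened locker 3) = (3/20) / (7/20) = 3/7.

3/7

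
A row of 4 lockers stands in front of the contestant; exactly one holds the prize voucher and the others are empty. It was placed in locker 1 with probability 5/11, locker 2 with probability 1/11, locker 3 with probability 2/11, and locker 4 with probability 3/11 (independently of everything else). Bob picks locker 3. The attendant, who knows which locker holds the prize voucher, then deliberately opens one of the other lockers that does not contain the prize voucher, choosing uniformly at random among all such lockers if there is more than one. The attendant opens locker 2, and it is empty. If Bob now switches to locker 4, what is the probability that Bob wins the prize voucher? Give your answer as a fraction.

Apply Bayes' rule, conditioning on where the prize voucher actually is.
If it is in locker 1 (prior 5/11): the attendant has 2 equally likely choices, so probability 1/2; weight (5/11)·(1/2) = 5/22.
If it is in locker 2 (prior 1/11): the attendant opened locker 2, so this case is ruled out; weight (1/11)·0 = 0.
If it is in locker 3 (prior 2/11): the attendant has 3 equally likely choices, so probability 1/3; weight (2/11)·(1/3) = 2/33.
If it is in locker 4 (prior 3/11): the attendant has 2 equally likely choices, so probability 1/2; weight (3/11)·(1/2) = 3/22.
The weights sum to 14/33.
So P(the prize voucher in locker 4 | the attendant opened locker 2) = (3/22) / (14/33) = 9/28.

9/28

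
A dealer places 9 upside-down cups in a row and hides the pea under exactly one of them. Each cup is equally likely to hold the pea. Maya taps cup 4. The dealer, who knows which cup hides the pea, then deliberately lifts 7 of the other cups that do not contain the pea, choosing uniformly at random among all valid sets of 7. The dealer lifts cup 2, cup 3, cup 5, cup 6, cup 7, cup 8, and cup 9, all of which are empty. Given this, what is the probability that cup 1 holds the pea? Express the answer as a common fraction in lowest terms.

8/9

Consider each possible location of the pea in turn.
If it is under cup 1 (prior 1/9): the dealer has no choice, probability 1; weight (1/9)·1 = 1/9.
If it is under any of cups 2, 3, 5, 6, 7, 8, and 9 (prior 1/9 each): that cup was opened and seen not to hold the prize — ruled out; weight (1/9)·0 = 0 each.
If it is under cup 4 (prior 1/9): the dealer has 8 equally likely choices, so probability 1/8; weight (1/9)·(1/8) = 1/72.
The weights sum to 1/8.
So P(the pea under cup 1 | the dealer opened cup 2, cup 3, cup 5, cup 6, cup 7, cup 8, and cup 9) = (1/9) / (1/8) = 8/9.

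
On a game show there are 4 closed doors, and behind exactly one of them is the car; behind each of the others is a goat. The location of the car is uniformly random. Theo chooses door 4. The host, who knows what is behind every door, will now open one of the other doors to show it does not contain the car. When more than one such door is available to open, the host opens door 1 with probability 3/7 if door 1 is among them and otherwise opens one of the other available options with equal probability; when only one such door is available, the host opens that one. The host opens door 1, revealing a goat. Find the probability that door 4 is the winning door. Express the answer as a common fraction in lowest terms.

1/3

Condition on the true location of the car.
If it is behind door 1 (prior 1/4): the host opened door 1, so this case is ruled out; weight (1/4)·0 = 0.
If it is behind any of doors 2, 3, and 4 (prior 1/4 each): door 1 is available, opened with probability 3/7; weight (1/4)·(3/7) = 3/28 each.
The weights sum to 9/28.
So P(the car behind door 4 | the host opened door 1) = (3/28) / (9/28) = 1/3.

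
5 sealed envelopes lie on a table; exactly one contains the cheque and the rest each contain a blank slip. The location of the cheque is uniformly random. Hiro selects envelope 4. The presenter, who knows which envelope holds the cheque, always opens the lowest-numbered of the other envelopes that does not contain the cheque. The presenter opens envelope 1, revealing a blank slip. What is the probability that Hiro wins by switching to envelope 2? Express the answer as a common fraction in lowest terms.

Consider each possible location of the cheque in turn.
If it is in envelope 1 (prior 1/5): the presenter opened envelope 1, so this case is ruled out; weight (1/5)·0 = 0.
If it is in any of envelopes 2, 3, 4, and 5 (prior 1/5 each): envelope 1 is the lowest-numbered option available, probability 1; weight (1/5)·1 = 1/5 each.
The weights sum to 4/5.
So P(the cheque in envelope 2 | the presenter opened envelope 1) = (1/5) / (4/5) = 1/4.

1/4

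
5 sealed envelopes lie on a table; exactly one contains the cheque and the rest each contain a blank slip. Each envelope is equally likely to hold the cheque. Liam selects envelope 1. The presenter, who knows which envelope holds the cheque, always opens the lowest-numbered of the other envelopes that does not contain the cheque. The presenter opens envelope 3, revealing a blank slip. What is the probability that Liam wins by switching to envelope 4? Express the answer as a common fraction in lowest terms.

0

Condition on the true location of the cheque.
If it is in any of envelopes 1, 4, and 5 (prior 1/5 each): the presenter would have opened envelope 2 instead, probability 0; weight (1/5)·0 = 0 each.
If it is in envelope 2 (prior 1/5): envelope 3 is the lowest-numbered option available, probability 1; weight (1/5)·1 = 1/5.
If it is in envelope 3 (prior 1/5): the presenter opened envelope 3, so this case is ruled out; weight (1/5)·0 = 0.
The weights sum to 1/5.
So P(the cheque in envelope 4 | the presenter opened envelope 3) = 0 / (1/5) = 0.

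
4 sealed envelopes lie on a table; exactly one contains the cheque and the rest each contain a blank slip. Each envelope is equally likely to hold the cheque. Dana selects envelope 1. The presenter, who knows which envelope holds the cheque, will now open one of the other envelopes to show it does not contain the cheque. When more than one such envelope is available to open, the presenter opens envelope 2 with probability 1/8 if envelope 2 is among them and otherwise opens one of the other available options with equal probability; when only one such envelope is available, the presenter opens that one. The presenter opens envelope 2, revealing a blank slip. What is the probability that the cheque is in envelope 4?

Apply Bayes' rule, conditioning on where the cheque actually is.
If it is in any of envelopes 1, 3, and 4 (prior 1/4 each): envelope 2 is available, opened with probability 1/8; weight (1/4)·(1/8) = 1/32 each.
If it is in envelope 2 (prior 1/4): the presenter opened envelope 2, so this case is ruled out; weight (1/4)·0 = 0.
The weights sum to 3/32.
So P(the cheque in envelope 4 | the presenter opened envelope 2) = (1/32) / (3/32) = 1/3.

1/3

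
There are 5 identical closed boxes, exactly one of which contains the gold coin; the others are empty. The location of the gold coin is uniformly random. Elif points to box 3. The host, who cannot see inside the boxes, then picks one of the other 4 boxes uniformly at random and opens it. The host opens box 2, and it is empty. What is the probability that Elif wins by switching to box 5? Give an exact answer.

Consider each possible location of the gold coin in turn.
If it is in any of boxes 1, 3, 4, and 5 (prior 1/5 each): the host picks box 2 with probability 1/4 regardless, and it is not the prize; weight (1/5)·(1/4) = 1/20 each.
If it is in box 2 (prior 1/5): the host opened box 2, so this case is ruled out; weight (1/5)·0 = 0.
The weights sum to 1/5.
So P(the gold coin in box 5 | the host opened box 2) = (1/20) / (1/5) = 1/4.

1/4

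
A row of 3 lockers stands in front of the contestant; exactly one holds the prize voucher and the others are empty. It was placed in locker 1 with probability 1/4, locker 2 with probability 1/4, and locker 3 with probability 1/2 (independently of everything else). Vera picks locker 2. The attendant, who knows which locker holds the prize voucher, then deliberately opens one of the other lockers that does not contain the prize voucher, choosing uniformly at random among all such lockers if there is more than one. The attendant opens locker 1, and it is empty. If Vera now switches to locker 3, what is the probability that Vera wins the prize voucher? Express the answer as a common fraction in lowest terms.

4/5

Apply Bayes' rule, conditioning on where the prize voucher actually is.
If it is in locker 1 (prior 1/4): the attendant opened locker 1, so this case is ruled out; weight (1/4)·0 = 0.
If it is in locker 2 (prior 1/4): the attendant has 2 equally likely choices, so probability 1/2; weight (1/4)·(1/2) = 1/8.
If it is in locker 3 (prior 1/2): the attendant has no choice, probability 1; weight (1/2)·1 = 1/2.
The weights sum to 5/8.
So P(the prize voucher in locker 3 | the attendant opened locker 1) = (1/2) / (5/8) = 4/5.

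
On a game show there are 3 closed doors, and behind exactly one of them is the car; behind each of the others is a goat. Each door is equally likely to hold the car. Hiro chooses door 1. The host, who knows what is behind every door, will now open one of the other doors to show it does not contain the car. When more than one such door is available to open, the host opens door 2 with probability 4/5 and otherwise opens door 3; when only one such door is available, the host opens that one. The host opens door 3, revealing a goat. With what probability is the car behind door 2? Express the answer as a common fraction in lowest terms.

Condition on the true location of the car.
If it is behind door 1 (prior 1/3): door 2 is available but not opened, probability 1/5; weight (1/3)·(1/5) = 1/15.
If it is behind door 2 (prior 1/3): only door 3 is available, probability 1; weight (1/3)·1 = 1/3.
If it is behind door 3 (prior 1/3): the host opened door 3, so this case is ruled out; weight (1/3)·0 = 0.
The weights sum to 2/5.
So P(the car behind door 2 | the host opened door 3) = (1/3) / (2/5) = 5/6.

5/6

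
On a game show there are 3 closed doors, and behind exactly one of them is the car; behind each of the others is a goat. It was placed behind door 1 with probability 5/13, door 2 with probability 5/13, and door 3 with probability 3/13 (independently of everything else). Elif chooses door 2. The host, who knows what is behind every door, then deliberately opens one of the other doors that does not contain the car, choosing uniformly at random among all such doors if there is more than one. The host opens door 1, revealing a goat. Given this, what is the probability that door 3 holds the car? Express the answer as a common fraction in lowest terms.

6/11

Apply Bayes' rule, conditioning on where the car actually is.
If it is behind door 1 (prior 5/13): the host opened door 1, so this case is ruled out; weight (5/13)·0 = 0.
If it is behind door 2 (prior 5/13): the host has 2 equally likely choices, so probability 1/2; weight (5/13)·(1/2) = 5/26.
If it is behind door 3 (prior 3/13): the host has no choice, probability 1; weight (3/13)·1 = 3/13.
The weights sum to 11/26.
So P(the car behind door 3 | the host opened door 1) = (3/13) / (11/26) = 6/11.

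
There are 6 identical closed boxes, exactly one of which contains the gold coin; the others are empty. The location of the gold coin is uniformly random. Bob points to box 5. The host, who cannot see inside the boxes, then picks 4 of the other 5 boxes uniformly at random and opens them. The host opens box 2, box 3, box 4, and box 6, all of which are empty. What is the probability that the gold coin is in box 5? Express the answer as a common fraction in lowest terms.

1/2

Because the host chose which boxes to open without knowing where the gold coin is, the choice is independent of the prize location. Learning that none of the 4 opened boxes holds the gold coin simply rules out those 4 locations and leaves the remaining 2 boxes still equally likely by symmetry.
So P(the gold coin in box 5) = 1/2.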